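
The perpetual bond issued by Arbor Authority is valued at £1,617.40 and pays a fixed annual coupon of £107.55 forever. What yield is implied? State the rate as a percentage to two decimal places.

6.65%

P = C/r ⇒ r = C/P = £107.55/£1,617.40 = 0.066496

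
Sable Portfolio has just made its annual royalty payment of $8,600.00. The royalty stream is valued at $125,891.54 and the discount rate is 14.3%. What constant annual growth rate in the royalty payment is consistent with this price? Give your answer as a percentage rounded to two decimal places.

6.99%

P = D₀(1+g)/(r−g) ⇒ P(r−g) = D₀(1+g) ⇒ g(P+D₀) = P·r − D₀
g = (P·r − D₀)/(P + D₀) = ($125,891.54×0.143 − $8,600.00) / ($125,891.54 + $8,600.00) = 0.069911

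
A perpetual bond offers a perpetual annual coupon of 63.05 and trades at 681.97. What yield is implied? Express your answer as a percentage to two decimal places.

9.25%

P = C/r ⇒ r = C/P = 63.05/681.97 = 0.092453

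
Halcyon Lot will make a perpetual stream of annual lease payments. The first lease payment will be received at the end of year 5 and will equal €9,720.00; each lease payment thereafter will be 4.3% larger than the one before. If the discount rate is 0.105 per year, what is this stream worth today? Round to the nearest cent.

Value at end of year 4: C₁ / (r − g) = €9,720.00 / (0.105 − 0.043) = €156,774.1935
Discount to today: PV = €156,774.1935 / (1 + 0.105)^4 = €156,774.1935 / 1.490902 = €105,153.92

€105153.92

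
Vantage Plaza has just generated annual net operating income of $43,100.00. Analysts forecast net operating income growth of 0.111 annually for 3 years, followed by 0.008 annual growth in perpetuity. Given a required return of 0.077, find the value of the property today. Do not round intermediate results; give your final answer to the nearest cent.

D_1 = 47884.10000
D_2 = 53199.23510
D_3 = 59104.35020
Terminal value at year 3: TV = D_3×(1+g_2)/(r−g_2) = 59577.18500/0.069 = 863437.46373
P_0 = D_1/(1+r)^1 + D_2/(1+r)^2 + D_3/(1+r)^3 + TV/(1+r)^3
    = 44460.63138 + 45864.21678 + 47312.11220 + 691168.24776 = 828805.20812

$828805.21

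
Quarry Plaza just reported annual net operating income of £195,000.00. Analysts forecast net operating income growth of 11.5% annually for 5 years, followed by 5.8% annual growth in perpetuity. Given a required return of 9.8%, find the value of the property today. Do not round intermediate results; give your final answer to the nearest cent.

D_1 = 217425.00000
D_2 = 242428.87500
D_3 = 270308.19562
D_4 = 301393.63812
D_5 = 336053.90651
Terminal value at year 5: TV = D_5×(1+g_2)/(r−g_2) = 355545.03308/0.04 = 8888625.82708
P_0 = D_1/(1+r)^1 + D_2/(1+r)^2 + D_3/(1+r)^3 + D_4/(1+r)^4 + D_5/(1+r)^5 + TV/(1+r)^5
    = 198019.12568 + 201084.99557 + 204198.33339 + 207359.87407 + 210570.36392 + 5569586.12578 = 6590818.81842

£6590818.82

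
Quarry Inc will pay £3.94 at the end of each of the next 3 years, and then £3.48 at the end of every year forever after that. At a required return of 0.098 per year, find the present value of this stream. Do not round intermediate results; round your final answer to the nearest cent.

£36.66

PV of 3-year annuity: £3.94 × [1 − (1+0.098)^−3] / 0.098 = 9.83280
Perpetuity value at year 3: £3.48 / 0.098 = 35.51020
PV of perpetuity: 35.51020 / (1+0.098)^3 = 26.82540
Total PV = 9.83280 + 26.82540 = 36.65820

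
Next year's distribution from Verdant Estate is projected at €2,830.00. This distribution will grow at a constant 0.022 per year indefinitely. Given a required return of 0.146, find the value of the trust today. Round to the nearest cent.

Growing perpetuity: P = D₁ / (r − g) = €2,830.0000 / (0.146 − 0.022) = €22,822.58

€22822.58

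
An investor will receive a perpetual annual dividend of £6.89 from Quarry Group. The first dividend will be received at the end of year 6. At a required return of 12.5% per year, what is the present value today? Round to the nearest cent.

Value at end of year 5: C / r = £6.89 / 0.125 = £55.1200
Discount to today: PV = £55.1200 / (1 + 0.125)^5 = £55.1200 / 1.802032 = £30.59

£30.59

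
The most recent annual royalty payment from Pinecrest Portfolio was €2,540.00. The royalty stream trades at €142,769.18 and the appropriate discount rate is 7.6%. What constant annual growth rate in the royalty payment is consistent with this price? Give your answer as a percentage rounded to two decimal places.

5.72%

P = D₀(1+g)/(r−g) ⇒ P(r−g) = D₀(1+g) ⇒ g(P+D₀) = P·r − D₀
g = (P·r − D₀)/(P + D₀) = (€142,769.18×0.076 − €2,540.00) / (€142,769.18 + €2,540.00) = 0.057192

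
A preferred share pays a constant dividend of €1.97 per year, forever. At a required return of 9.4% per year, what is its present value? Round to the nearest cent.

€20.96

Level perpetuity: PV = C / r = €1.97 / 0.094 = €20.96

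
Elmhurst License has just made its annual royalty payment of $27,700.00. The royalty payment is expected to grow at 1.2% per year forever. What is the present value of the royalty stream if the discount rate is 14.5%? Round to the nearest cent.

$210769.92

D₁ = D₀ × (1 + g) = $27,700.00 × 1.012 = $28,032.4000
Growing perpetuity: P = D₁ / (r − g) = $28,032.4000 / (0.145 − 0.012) = $210,769.92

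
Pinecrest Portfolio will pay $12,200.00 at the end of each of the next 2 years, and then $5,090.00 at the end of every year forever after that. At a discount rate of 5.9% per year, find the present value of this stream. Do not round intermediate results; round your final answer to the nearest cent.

$99324.90

PV of 2-year annuity: $12,200.00 × [1 − (1+0.059)^−2] / 0.059 = 22398.77448
Perpetuity value at year 2: $5,090.00 / 0.059 = 86271.18644
PV of perpetuity: 86271.18644 / (1+0.059)^2 = 76926.12397
Total PV = 22398.77448 + 76926.12397 = 99324.89845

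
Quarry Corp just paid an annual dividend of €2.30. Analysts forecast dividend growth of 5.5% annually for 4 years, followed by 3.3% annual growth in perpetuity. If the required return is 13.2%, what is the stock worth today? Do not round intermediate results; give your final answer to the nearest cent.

D_1 = 2.42650
D_2 = 2.55996
D_3 = 2.70076
D_4 = 2.84930
Terminal value at year 4: TV = D_4×(1+g_2)/(r−g_2) = 2.94332/0.099 = 29.73054
P_0 = D_1/(1+r)^1 + D_2/(1+r)^2 + D_3/(1+r)^3 + D_4/(1+r)^4 + TV/(1+r)^4
    = 2.14355 + 1.99774 + 1.86186 + 1.73521 + 18.10577 = 25.84413

€25.84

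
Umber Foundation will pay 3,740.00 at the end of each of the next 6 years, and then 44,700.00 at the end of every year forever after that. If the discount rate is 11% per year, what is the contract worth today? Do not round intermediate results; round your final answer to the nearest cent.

233080.81

PV of 6-year annuity: 3,740.00 × [1 − (1+0.11)^−6] / 0.11 = 15822.21157
Perpetuity value at year 6: 44,700.00 / 0.11 = 406363.63636
PV of perpetuity: 406363.63636 / (1+0.11)^6 = 217258.59430
Total PV = 15822.21157 + 217258.59430 = 233080.80587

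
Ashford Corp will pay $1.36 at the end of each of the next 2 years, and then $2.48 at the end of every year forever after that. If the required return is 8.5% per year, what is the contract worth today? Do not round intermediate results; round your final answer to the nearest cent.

PV of 2-year annuity: $1.36 × [1 − (1+0.085)^−2] / 0.085 = 2.40872
Perpetuity value at year 2: $2.48 / 0.085 = 29.17647
PV of perpetuity: 29.17647 / (1+0.085)^2 = 24.78411
Total PV = 2.40872 + 24.78411 = 27.19282

$27.19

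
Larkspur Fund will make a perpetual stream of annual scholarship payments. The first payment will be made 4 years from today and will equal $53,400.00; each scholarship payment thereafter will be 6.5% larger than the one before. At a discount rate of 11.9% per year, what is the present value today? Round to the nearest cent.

$705760.32

Value at end of year 3: C₁ / (r − g) = $53,400.00 / (0.119 − 0.065) = $988,888.8889
Discount to today: PV = $988,888.8889 / (1 + 0.119)^3 = $988,888.8889 / 1.401168 = $705,760.32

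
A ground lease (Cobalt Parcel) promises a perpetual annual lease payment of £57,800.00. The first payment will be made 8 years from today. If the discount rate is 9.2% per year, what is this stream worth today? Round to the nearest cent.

£339298.19

Value at end of year 7: C / r = £57,800.00 / 0.092 = £628,260.8696
Discount to today: PV = £628,260.8696 / (1 + 0.092)^7 = £628,260.8696 / 1.851648 = £339,298.19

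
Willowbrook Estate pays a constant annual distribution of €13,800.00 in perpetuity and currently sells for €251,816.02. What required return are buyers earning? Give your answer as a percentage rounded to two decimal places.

5.48%

P = C/r ⇒ r = C/P = €13,800.00/€251,816.02 = 0.054802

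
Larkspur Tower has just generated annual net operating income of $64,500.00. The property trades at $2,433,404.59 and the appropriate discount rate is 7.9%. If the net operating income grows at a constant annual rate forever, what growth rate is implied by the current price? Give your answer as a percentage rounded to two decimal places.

P = D₀(1+g)/(r−g) ⇒ P(r−g) = D₀(1+g) ⇒ g(P+D₀) = P·r − D₀
g = (P·r − D₀)/(P + D₀) = ($2,433,404.59×0.079 − $64,500.00) / ($2,433,404.59 + $64,500.00) = 0.051138

5.11%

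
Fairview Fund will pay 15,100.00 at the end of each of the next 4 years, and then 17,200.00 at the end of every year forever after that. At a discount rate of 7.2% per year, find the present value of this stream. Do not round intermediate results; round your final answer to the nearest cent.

231807.74

PV of 4-year annuity: 15,100.00 × [1 − (1+0.072)^−4] / 0.072 = 50916.80635
Perpetuity value at year 4: 17,200.00 / 0.072 = 238888.88889
PV of perpetuity: 238888.88889 / (1+0.072)^4 = 180890.93728
Total PV = 50916.80635 + 180890.93728 = 231807.74363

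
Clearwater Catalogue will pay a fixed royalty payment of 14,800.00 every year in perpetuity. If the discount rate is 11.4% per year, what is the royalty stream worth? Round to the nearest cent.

129824.56

Level perpetuity: PV = C / r = 14,800.00 / 0.114 = 129,824.56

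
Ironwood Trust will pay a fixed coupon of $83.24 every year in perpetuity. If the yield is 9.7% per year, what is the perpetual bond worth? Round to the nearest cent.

Level perpetuity: PV = C / r = $83.24 / 0.097 = $858.14

$858.14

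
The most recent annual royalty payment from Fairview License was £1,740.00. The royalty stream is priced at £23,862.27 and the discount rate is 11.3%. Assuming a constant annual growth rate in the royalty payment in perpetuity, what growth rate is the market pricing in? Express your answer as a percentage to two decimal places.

3.74%

P = D₀(1+g)/(r−g) ⇒ P(r−g) = D₀(1+g) ⇒ g(P+D₀) = P·r − D₀
g = (P·r − D₀)/(P + D₀) = (£23,862.27×0.113 − £1,740.00) / (£23,862.27 + £1,740.00) = 0.037357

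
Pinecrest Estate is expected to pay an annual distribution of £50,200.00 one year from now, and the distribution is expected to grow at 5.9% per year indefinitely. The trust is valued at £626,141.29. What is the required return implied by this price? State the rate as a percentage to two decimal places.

P = D₁/(r − g) ⇒ r = D₁/P + g = £50,200.0000/£626,141.29 + 0.059 = 0.080174 + 0.059 = 0.139174

13.92%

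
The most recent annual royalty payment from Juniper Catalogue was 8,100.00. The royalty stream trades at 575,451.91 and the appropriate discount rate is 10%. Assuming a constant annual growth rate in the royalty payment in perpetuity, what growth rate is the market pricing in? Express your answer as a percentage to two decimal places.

8.47%

P = D₀(1+g)/(r−g) ⇒ P(r−g) = D₀(1+g) ⇒ g(P+D₀) = P·r − D₀
g = (P·r − D₀)/(P + D₀) = (575,451.91×0.1 − 8,100.00) / (575,451.91 + 8,100.00) = 0.084731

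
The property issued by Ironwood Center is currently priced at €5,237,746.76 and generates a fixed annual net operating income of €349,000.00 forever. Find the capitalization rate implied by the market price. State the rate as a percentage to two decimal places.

6.66%

P = C/r ⇒ r = C/P = €349,000.00/€5,237,746.76 = 0.066632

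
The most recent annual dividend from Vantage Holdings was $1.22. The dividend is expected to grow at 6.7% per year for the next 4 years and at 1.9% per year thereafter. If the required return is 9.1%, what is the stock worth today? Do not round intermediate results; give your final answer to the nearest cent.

D_1 = 1.30174
D_2 = 1.38896
D_3 = 1.48202
D_4 = 1.58131
Terminal value at year 4: TV = D_4×(1+g_2)/(r−g_2) = 1.61136/0.072 = 22.37995
P_0 = D_1/(1+r)^1 + D_2/(1+r)^2 + D_3/(1+r)^3 + D_4/(1+r)^4 + TV/(1+r)^4
    = 1.19316 + 1.16691 + 1.14124 + 1.11614 + 15.79648 = 20.41394

$20.41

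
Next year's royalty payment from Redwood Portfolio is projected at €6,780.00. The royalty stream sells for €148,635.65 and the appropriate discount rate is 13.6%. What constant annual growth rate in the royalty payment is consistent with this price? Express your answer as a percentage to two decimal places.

P = D₁/(r−g) ⇒ g = r − D₁/P = 0.136 − €6,780.00/€148,635.65 = 0.090385

9.04%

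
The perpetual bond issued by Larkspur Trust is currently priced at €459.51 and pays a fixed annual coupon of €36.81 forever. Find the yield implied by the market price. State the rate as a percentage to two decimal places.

8.01%

P = C/r ⇒ r = C/P = €36.81/€459.51 = 0.080107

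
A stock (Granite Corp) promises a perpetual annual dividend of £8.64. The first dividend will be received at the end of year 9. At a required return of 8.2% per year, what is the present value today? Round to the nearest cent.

Value at end of year 8: C / r = £8.64 / 0.082 = £105.3659
Discount to today: PV = £105.3659 / (1 + 0.082)^8 = £105.3659 / 1.878530 = £56.09

£56.09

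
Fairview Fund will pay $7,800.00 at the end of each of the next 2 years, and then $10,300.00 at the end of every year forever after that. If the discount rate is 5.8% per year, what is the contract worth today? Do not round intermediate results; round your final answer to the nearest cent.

$172989.85

PV of 2-year annuity: $7,800.00 × [1 − (1+0.058)^−2] / 0.058 = 14340.64344
Perpetuity value at year 2: $10,300.00 / 0.058 = 177586.20690
PV of perpetuity: 177586.20690 / (1+0.058)^2 = 158649.20338
Total PV = 14340.64344 + 158649.20338 = 172989.84682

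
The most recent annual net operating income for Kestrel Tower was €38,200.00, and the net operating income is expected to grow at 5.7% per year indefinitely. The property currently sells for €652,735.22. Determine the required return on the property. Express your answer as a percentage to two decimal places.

D₁ = €38,200.00 × 1.057 = €40,377.4000
P = D₁/(r − g) ⇒ r = D₁/P + g = €40,377.4000/€652,735.22 + 0.057 = 0.061859 + 0.057 = 0.118859

11.89%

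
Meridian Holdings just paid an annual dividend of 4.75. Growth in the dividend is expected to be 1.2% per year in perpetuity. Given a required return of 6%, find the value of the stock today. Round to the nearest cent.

D₁ = D₀ × (1 + g) = 4.75 × 1.012 = 4.8070
Growing perpetuity: P = D₁ / (r − g) = 4.8070 / (0.06 − 0.012) = 100.15

100.15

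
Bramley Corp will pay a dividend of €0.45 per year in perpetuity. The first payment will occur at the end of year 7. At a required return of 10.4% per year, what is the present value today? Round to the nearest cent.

Value at end of year 6: C / r = €0.45 / 0.104 = €4.3269
Discount to today: PV = €4.3269 / (1 + 0.104)^6 = €4.3269 / 1.810566 = €2.39

€2.39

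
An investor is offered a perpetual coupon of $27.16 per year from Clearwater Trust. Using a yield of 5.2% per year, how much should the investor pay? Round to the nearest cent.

Level perpetuity: PV = C / r = $27.16 / 0.052 = $522.31

$522.31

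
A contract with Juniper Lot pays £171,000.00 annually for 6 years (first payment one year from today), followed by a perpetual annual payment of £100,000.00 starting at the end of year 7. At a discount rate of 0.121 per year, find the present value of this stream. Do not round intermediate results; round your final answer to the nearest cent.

£1117531.33

PV of 6-year annuity: £171,000.00 × [1 − (1+0.121)^−6] / 0.121 = 701063.98079
Perpetuity value at year 6: £100,000.00 / 0.121 = 826446.28099
PV of perpetuity: 826446.28099 / (1+0.121)^6 = 416467.34486
Total PV = 701063.98079 + 416467.34486 = 1117531.32565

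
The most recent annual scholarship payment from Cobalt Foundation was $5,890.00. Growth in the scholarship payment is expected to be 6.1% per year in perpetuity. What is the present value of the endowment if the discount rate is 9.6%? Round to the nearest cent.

D₁ = D₀ × (1 + g) = $5,890.00 × 1.061 = $6,249.2900
Growing perpetuity: P = D₁ / (r − g) = $6,249.2900 / (0.096 − 0.061) = $178,551.14

$178551.14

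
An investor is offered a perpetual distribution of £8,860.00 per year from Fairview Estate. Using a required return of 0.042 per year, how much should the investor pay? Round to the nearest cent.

£210952.38

Level perpetuity: PV = C / r = £8,860.00 / 0.042 = £210,952.38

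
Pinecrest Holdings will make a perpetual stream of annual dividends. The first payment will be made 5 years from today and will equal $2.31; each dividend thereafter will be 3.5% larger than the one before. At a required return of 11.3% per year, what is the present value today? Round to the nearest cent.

$19.30

Value at end of year 4: C₁ / (r − g) = $2.31 / (0.113 − 0.035) = $29.6154
Discount to today: PV = $29.6154 / (1 + 0.113)^4 = $29.6154 / 1.534549 = $19.30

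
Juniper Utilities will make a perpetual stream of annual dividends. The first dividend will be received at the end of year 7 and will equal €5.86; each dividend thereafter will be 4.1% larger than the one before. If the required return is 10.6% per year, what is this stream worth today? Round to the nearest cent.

€49.26

Value at end of year 6: C₁ / (r − g) = €5.86 / (0.106 − 0.041) = €90.1538
Discount to today: PV = €90.1538 / (1 + 0.106)^6 = €90.1538 / 1.830336 = €49.26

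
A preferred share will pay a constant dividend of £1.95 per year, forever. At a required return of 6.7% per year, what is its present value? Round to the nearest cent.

Level perpetuity: PV = C / r = £1.95 / 0.067 = £29.10

£29.10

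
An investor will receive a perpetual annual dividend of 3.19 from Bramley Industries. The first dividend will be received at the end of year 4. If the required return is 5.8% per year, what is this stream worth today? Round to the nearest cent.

46.44

Value at end of year 3: C / r = 3.19 / 0.058 = 55.0000
Discount to today: PV = 55.0000 / (1 + 0.058)^3 = 55.0000 / 1.184287 = 46.44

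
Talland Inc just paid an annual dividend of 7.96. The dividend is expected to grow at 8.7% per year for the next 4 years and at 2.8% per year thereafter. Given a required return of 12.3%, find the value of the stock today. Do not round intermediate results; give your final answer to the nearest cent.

104.98

D_1 = 8.65252
D_2 = 9.40529
D_3 = 10.22355
D_4 = 11.11300
Terminal value at year 4: TV = D_4×(1+g_2)/(r−g_2) = 11.42416/0.095 = 120.25434
P_0 = D_1/(1+r)^1 + D_2/(1+r)^2 + D_3/(1+r)^3 + D_4/(1+r)^4 + TV/(1+r)^4
    = 7.70483 + 7.45783 + 7.21876 + 6.98735 + 75.61043 = 104.97920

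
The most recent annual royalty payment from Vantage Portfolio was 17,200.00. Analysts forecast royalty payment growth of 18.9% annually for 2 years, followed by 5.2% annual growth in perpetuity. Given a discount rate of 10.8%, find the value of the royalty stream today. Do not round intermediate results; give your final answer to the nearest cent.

D_1 = 20450.80000
D_2 = 24316.00120
Terminal value at year 2: TV = D_2×(1+g_2)/(r−g_2) = 25580.43326/0.056 = 456793.45111
P_0 = D_1/(1+r)^1 + D_2/(1+r)^2 + TV/(1+r)^2
    = 18457.40072 + 19806.72334 + 372083.44556 = 410347.56962

410347.57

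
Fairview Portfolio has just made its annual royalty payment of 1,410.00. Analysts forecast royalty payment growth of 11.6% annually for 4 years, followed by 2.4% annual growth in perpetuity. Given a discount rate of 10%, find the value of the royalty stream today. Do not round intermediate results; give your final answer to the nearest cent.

D_1 = 1573.56000
D_2 = 1756.09296
D_3 = 1959.79974
D_4 = 2187.13651
Terminal value at year 4: TV = D_4×(1+g_2)/(r−g_2) = 2239.62779/0.076 = 29468.78671
P_0 = D_1/(1+r)^1 + D_2/(1+r)^2 + D_3/(1+r)^3 + D_4/(1+r)^4 + TV/(1+r)^4
    = 1430.50909 + 1451.31650 + 1472.42655 + 1493.84367 + 20127.57784 = 25975.67364

25975.67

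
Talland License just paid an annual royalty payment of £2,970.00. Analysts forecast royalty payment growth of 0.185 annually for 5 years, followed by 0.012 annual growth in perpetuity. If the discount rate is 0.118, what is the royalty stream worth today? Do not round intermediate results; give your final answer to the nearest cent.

£55675.67

D_1 = 3519.45000
D_2 = 4170.54825
D_3 = 4942.09968
D_4 = 5856.38812
D_5 = 6939.81992
Terminal value at year 5: TV = D_5×(1+g_2)/(r−g_2) = 7023.09776/0.106 = 66255.63922
P_0 = D_1/(1+r)^1 + D_2/(1+r)^2 + D_3/(1+r)^3 + D_4/(1+r)^4 + D_5/(1+r)^5 + TV/(1+r)^5
    = 3147.98748 + 3336.64147 + 3536.60120 + 3748.54420 + 3973.18862 + 37932.70648 = 55675.66945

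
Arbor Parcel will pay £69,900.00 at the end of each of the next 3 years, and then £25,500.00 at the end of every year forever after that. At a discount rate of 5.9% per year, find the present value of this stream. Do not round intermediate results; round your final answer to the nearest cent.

£551105.04

PV of 3-year annuity: £69,900.00 × [1 − (1+0.059)^−3] / 0.059 = 187189.76579
Perpetuity value at year 3: £25,500.00 / 0.059 = 432203.38983
PV of perpetuity: 432203.38983 / (1+0.059)^3 = 363915.27785
Total PV = 187189.76579 + 363915.27785 = 551105.04363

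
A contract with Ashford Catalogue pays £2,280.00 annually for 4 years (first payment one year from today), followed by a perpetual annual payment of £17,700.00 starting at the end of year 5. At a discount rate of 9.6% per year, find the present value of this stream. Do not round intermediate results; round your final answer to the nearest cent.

PV of 4-year annuity: £2,280.00 × [1 − (1+0.096)^−4] / 0.096 = 7290.31963
Perpetuity value at year 4: £17,700.00 / 0.096 = 184375.00000
PV of perpetuity: 184375.00000 / (1+0.096)^4 = 127779.09760
Total PV = 7290.31963 + 127779.09760 = 135069.41723

£135069.42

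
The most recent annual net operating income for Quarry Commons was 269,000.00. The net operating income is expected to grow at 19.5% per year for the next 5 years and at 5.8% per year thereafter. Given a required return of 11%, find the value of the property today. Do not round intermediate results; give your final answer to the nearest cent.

9602554.34

D_1 = 321455.00000
D_2 = 384138.72500
D_3 = 459045.77638
D_4 = 548559.70277
D_5 = 655528.84481
Terminal value at year 5: TV = D_5×(1+g_2)/(r−g_2) = 693549.51781/0.052 = 13337490.72705
P_0 = D_1/(1+r)^1 + D_2/(1+r)^2 + D_3/(1+r)^3 + D_4/(1+r)^4 + D_5/(1+r)^5 + TV/(1+r)^5
    = 289599.09910 + 311775.60669 + 335650.31531 + 361353.26738 + 389024.46353 + 7915151.58494 = 9602554.33695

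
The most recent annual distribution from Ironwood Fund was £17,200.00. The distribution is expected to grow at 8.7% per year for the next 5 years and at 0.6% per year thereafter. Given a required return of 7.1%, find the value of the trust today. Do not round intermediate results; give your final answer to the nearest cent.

D_1 = 18696.40000
D_2 = 20322.98680
D_3 = 22091.08665
D_4 = 24013.01119
D_5 = 26102.14316
Terminal value at year 5: TV = D_5×(1+g_2)/(r−g_2) = 26258.75602/0.065 = 403980.86189
P_0 = D_1/(1+r)^1 + D_2/(1+r)^2 + D_3/(1+r)^3 + D_4/(1+r)^4 + D_5/(1+r)^5 + TV/(1+r)^5
    = 17456.95612 + 17717.75098 + 17982.44194 + 18251.08719 + 18523.74583 + 286690.58924 = 376622.57129

£376622.57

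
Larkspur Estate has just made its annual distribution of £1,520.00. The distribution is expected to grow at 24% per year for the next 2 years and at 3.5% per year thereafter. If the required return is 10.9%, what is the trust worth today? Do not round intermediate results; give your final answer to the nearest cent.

D_1 = 1884.80000
D_2 = 2337.15200
Terminal value at year 2: TV = D_2×(1+g_2)/(r−g_2) = 2418.95232/0.074 = 32688.54486
P_0 = D_1/(1+r)^1 + D_2/(1+r)^2 + TV/(1+r)^2
    = 1699.54914 + 1900.30743 + 26578.62416 = 30178.48074

£30178.48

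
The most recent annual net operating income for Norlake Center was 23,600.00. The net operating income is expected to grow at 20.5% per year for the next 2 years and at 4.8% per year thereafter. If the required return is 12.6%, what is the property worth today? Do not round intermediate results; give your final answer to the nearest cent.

D_1 = 28438.00000
D_2 = 34267.79000
Terminal value at year 2: TV = D_2×(1+g_2)/(r−g_2) = 35912.64392/0.078 = 460418.51179
P_0 = D_1/(1+r)^1 + D_2/(1+r)^2 + TV/(1+r)^2
    = 25255.77265 + 27027.71407 + 363141.59413 = 415425.08084

415425.08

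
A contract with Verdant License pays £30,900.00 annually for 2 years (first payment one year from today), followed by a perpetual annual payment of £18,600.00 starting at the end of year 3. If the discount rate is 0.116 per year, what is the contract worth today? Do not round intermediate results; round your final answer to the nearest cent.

PV of 2-year annuity: £30,900.00 × [1 − (1+0.116)^−2] / 0.116 = 52498.36205
Perpetuity value at year 2: £18,600.00 / 0.116 = 160344.82759
PV of perpetuity: 160344.82759 / (1+0.116)^2 = 128743.87179
Total PV = 52498.36205 + 128743.87179 = 181242.23384

£181242.23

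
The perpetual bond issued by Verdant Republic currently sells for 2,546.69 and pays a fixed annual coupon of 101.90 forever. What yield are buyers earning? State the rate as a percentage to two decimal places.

P = C/r ⇒ r = C/P = 101.90/2,546.69 = 0.040013

4.00%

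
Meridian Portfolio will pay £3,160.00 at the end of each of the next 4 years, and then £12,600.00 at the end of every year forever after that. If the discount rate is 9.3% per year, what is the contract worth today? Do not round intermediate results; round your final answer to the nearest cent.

£105101.22

PV of 4-year annuity: £3,160.00 × [1 − (1+0.093)^−4] / 0.093 = 10170.46324
Perpetuity value at year 4: £12,600.00 / 0.093 = 135483.87097
PV of perpetuity: 135483.87097 / (1+0.093)^4 = 94930.75803
Total PV = 10170.46324 + 94930.75803 = 105101.22127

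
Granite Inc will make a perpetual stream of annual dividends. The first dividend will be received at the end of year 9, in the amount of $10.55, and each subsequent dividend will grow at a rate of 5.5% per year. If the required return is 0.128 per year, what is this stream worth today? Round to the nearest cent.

Value at end of year 8: C₁ / (r − g) = $10.55 / (0.128 − 0.055) = $144.5205
Discount to today: PV = $144.5205 / (1 + 0.128)^8 = $144.5205 / 2.621035 = $55.14

$55.14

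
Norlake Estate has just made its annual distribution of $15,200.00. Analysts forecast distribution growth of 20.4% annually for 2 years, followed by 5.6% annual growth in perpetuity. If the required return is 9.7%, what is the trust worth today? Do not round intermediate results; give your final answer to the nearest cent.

D_1 = 18300.80000
D_2 = 22034.16320
Terminal value at year 2: TV = D_2×(1+g_2)/(r−g_2) = 23268.07634/0.041 = 567514.05705
P_0 = D_1/(1+r)^1 + D_2/(1+r)^2 + TV/(1+r)^2
    = 16682.58888 + 18309.78761 + 471588.67605 = 506581.05254

$506581.05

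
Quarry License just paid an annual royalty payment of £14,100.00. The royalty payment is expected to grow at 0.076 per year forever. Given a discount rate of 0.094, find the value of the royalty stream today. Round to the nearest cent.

£842866.67

D₁ = D₀ × (1 + g) = £14,100.00 × 1.076 = £15,171.6000
Growing perpetuity: P = D₁ / (r − g) = £15,171.6000 / (0.094 − 0.076) = £842,866.67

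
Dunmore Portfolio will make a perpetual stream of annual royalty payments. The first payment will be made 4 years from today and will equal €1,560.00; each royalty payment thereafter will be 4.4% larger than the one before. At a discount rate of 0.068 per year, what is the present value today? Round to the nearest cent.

Value at end of year 3: C₁ / (r − g) = €1,560.00 / (0.068 − 0.044) = €65,000.0000
Discount to today: PV = €65,000.0000 / (1 + 0.068)^3 = €65,000.0000 / 1.218186 = €53,358.01

€53358.01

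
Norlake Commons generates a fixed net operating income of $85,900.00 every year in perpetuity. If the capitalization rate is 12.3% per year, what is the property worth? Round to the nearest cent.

$698373.98

Level perpetuity: PV = C / r = $85,900.00 / 0.123 = $698,373.98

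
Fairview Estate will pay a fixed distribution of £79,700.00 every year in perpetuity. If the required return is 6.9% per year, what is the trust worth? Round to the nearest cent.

Level perpetuity: PV = C / r = £79,700.00 / 0.069 = £1,155,072.46

£1155072.46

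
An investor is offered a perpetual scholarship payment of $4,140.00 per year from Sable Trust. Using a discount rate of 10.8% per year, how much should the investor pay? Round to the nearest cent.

$38333.33

Level perpetuity: PV = C / r = $4,140.00 / 0.108 = $38,333.33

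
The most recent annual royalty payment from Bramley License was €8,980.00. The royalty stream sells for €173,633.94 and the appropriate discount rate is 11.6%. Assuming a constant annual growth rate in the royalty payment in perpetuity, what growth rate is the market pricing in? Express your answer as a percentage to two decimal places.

P = D₀(1+g)/(r−g) ⇒ P(r−g) = D₀(1+g) ⇒ g(P+D₀) = P·r − D₀
g = (P·r − D₀)/(P + D₀) = (€173,633.94×0.116 − €8,980.00) / (€173,633.94 + €8,980.00) = 0.061121

6.11%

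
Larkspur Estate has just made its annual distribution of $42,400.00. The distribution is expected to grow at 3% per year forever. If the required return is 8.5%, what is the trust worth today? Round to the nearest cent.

D₁ = D₀ × (1 + g) = $42,400.00 × 1.03 = $43,672.0000
Growing perpetuity: P = D₁ / (r − g) = $43,672.0000 / (0.085 − 0.03) = $794,036.36

$794036.36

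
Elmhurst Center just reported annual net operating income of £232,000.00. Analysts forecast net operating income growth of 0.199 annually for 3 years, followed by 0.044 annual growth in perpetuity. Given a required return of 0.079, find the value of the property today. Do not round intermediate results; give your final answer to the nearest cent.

£10358015.70

D_1 = 278168.00000
D_2 = 333523.43200
D_3 = 399894.59497
Terminal value at year 3: TV = D_3×(1+g_2)/(r−g_2) = 417489.95715/0.035 = 11928284.48990
P_0 = D_1/(1+r)^1 + D_2/(1+r)^2 + D_3/(1+r)^3 + TV/(1+r)^3
    = 257801.66821 + 286472.84540 + 318332.66138 + 9495408.52814 = 10358015.70313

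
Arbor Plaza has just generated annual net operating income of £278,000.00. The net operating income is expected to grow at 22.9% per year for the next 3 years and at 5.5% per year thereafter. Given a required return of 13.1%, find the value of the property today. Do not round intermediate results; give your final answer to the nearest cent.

£5938728.07

D_1 = 341662.00000
D_2 = 419902.59800
D_3 = 516060.29294
Terminal value at year 3: TV = D_3×(1+g_2)/(r−g_2) = 544443.60905/0.076 = 7163731.69808
P_0 = D_1/(1+r)^1 + D_2/(1+r)^2 + D_3/(1+r)^3 + TV/(1+r)^3
    = 302088.41733 + 328264.07153 + 356707.81955 + 4951667.75819 = 5938728.06660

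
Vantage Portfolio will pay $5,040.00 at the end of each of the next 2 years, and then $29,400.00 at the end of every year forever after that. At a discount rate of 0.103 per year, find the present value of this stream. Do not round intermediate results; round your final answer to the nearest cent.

$243328.80

PV of 2-year annuity: $5,040.00 × [1 − (1+0.103)^−2] / 0.103 = 8712.01841
Perpetuity value at year 2: $29,400.00 / 0.103 = 285436.89320
PV of perpetuity: 285436.89320 / (1+0.103)^2 = 234616.78584
Total PV = 8712.01841 + 234616.78584 = 243328.80425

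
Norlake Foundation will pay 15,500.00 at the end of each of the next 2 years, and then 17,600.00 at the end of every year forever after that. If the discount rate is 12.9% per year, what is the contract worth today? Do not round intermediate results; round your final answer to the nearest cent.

PV of 2-year annuity: 15,500.00 × [1 − (1+0.129)^−2] / 0.129 = 25889.25039
Perpetuity value at year 2: 17,600.00 / 0.129 = 136434.10853
PV of perpetuity: 136434.10853 / (1+0.129)^2 = 107037.28228
Total PV = 25889.25039 + 107037.28228 = 132926.53267

132926.53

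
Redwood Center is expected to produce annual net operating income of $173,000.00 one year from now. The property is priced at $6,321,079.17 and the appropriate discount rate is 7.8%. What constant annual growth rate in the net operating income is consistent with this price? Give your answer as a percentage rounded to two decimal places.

5.06%

P = D₁/(r−g) ⇒ g = r − D₁/P = 0.078 − $173,000.00/$6,321,079.17 = 0.050631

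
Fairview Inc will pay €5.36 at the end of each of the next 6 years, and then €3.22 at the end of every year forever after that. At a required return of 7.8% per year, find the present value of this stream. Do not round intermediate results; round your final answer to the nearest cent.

€51.24

PV of 6-year annuity: €5.36 × [1 − (1+0.078)^−6] / 0.078 = 24.92970
Perpetuity value at year 6: €3.22 / 0.078 = 41.28205
PV of perpetuity: 41.28205 / (1+0.078)^6 = 26.30563
Total PV = 24.92970 + 26.30563 = 51.23533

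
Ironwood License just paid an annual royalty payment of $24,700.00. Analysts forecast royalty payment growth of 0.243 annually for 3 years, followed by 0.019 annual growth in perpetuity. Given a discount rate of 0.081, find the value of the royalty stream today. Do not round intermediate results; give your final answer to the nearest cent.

$715797.01

D_1 = 30702.10000
D_2 = 38162.71030
D_3 = 47436.24890
Terminal value at year 3: TV = D_3×(1+g_2)/(r−g_2) = 48337.53763/0.062 = 779637.70374
P_0 = D_1/(1+r)^1 + D_2/(1+r)^2 + D_3/(1+r)^3 + TV/(1+r)^3
    = 28401.57262 + 32657.86750 + 37552.01600 + 617185.55333 = 715797.00945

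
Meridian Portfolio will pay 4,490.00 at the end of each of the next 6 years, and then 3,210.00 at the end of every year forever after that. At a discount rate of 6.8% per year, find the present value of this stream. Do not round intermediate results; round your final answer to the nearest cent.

PV of 6-year annuity: 4,490.00 × [1 − (1+0.068)^−6] / 0.068 = 21534.54485
Perpetuity value at year 6: 3,210.00 / 0.068 = 47205.88235
PV of perpetuity: 47205.88235 / (1+0.068)^6 = 31810.36143
Total PV = 21534.54485 + 31810.36143 = 53344.90627

53344.91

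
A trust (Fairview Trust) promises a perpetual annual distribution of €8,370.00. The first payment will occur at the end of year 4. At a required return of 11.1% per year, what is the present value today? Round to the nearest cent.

Value at end of year 3: C / r = €8,370.00 / 0.111 = €75,405.4054
Discount to today: PV = €75,405.4054 / (1 + 0.111)^3 = €75,405.4054 / 1.371331 = €54,987.04

€54987.04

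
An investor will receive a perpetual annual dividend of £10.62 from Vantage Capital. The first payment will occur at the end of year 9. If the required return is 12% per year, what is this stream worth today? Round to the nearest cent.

Value at end of year 8: C / r = £10.62 / 0.12 = £88.5000
Discount to today: PV = £88.5000 / (1 + 0.12)^8 = £88.5000 / 2.475963 = £35.74

£35.74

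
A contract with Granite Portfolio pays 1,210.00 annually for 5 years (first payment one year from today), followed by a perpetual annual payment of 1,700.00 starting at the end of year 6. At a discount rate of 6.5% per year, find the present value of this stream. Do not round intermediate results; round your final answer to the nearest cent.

24117.56

PV of 5-year annuity: 1,210.00 × [1 − (1+0.065)^−5] / 0.065 = 5028.37212
Perpetuity value at year 5: 1,700.00 / 0.065 = 26153.84615
PV of perpetuity: 26153.84615 / (1+0.065)^5 = 19089.19111
Total PV = 5028.37212 + 19089.19111 = 24117.56323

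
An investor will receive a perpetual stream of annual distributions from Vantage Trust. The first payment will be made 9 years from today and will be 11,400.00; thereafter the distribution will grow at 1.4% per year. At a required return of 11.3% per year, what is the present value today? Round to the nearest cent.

Value at end of year 8: C₁ / (r − g) = 11,400.00 / (0.113 − 0.014) = 115,151.5152
Discount to today: PV = 115,151.5152 / (1 + 0.113)^8 = 115,151.5152 / 2.354840 = 48,899.94

48899.94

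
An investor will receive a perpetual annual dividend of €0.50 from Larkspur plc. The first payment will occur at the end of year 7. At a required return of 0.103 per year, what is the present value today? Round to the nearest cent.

€2.70

Value at end of year 6: C / r = €0.50 / 0.103 = €4.8544
Discount to today: PV = €4.8544 / (1 + 0.103)^6 = €4.8544 / 1.800749 = €2.70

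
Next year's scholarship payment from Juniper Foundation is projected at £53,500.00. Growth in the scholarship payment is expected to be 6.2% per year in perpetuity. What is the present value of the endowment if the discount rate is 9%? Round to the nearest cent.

£1910714.29

Growing perpetuity: P = D₁ / (r − g) = £53,500.0000 / (0.09 − 0.062) = £1,910,714.29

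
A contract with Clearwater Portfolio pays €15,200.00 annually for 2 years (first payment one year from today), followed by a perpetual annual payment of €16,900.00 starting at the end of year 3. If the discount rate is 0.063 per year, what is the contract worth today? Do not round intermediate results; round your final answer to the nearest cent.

€265150.25

PV of 2-year annuity: €15,200.00 × [1 − (1+0.063)^−2] / 0.063 = 27750.84980
Perpetuity value at year 2: €16,900.00 / 0.063 = 268253.96825
PV of perpetuity: 268253.96825 / (1+0.063)^2 = 237399.40499
Total PV = 27750.84980 + 237399.40499 = 265150.25479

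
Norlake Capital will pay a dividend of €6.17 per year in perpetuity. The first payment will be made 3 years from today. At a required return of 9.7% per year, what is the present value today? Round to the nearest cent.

€52.86

Value at end of year 2: C / r = €6.17 / 0.097 = €63.6082
Discount to today: PV = €63.6082 / (1 + 0.097)^2 = €63.6082 / 1.203409 = €52.86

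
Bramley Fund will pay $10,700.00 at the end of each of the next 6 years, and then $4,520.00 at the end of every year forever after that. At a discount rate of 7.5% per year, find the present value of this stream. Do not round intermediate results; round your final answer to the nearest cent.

PV of 6-year annuity: $10,700.00 × [1 − (1+0.075)^−6] / 0.075 = 50224.15670
Perpetuity value at year 6: $4,520.00 / 0.075 = 60266.66667
PV of perpetuity: 60266.66667 / (1+0.075)^6 = 39050.48085
Total PV = 50224.15670 + 39050.48085 = 89274.63755

$89274.64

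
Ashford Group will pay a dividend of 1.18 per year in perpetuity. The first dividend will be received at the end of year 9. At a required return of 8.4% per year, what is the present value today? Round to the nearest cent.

7.37

Value at end of year 8: C / r = 1.18 / 0.084 = 14.0476
Discount to today: PV = 14.0476 / (1 + 0.084)^8 = 14.0476 / 1.906489 = 7.37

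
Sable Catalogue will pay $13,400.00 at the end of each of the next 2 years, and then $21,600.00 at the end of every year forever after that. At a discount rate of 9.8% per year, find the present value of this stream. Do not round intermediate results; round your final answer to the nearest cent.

PV of 2-year annuity: $13,400.00 × [1 − (1+0.098)^−2] / 0.098 = 23318.76802
Perpetuity value at year 2: $21,600.00 / 0.098 = 220408.16327
PV of perpetuity: 220408.16327 / (1+0.098)^2 = 182819.70138
Total PV = 23318.76802 + 182819.70138 = 206138.46940

$206138.47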